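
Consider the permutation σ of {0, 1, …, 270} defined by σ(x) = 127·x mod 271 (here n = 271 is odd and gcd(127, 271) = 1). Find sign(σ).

-1

Start at x=33: 33 → 126 → 13 → 25 → 194 → 248 → 60 → … (one orbit).
6 cycles of lengths [54, 54, 54, 54, 54, 1].
sign(π) = (−1)^{n − #cycles} = (−1)^{271−6} = (−1)^265 = -1.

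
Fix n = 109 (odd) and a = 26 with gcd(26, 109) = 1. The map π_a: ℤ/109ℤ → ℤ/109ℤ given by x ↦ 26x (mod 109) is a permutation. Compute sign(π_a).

+1

Trace 49: π^k(49) = [49, 75, 97, 15, 63, 3, 78] for k=0..6.
The orbit structure of x ↦ 26x mod 109: 5 orbits of sizes [27, 27, 27, 27, 1].
109 − 5 = 104 transpositions; sign(π) = (−1)^104 = +1.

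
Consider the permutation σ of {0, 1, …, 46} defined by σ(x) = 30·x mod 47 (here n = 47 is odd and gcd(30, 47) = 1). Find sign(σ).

Trace 23: π^k(23) = [23, 32, 20, 36, 46, 17, 40] for k=0..6.
2 cycles of lengths [46, 1].
Σ(ℓ_i−1) = 47−2 = 45; sign = (−1)^45 = -1.
(30|47)_J = -1 (Zolotarev's lemma cross-check).

-1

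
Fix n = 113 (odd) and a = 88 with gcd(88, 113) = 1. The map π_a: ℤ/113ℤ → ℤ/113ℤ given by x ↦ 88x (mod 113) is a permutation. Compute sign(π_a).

+1

Start at x=13: 13 → 14 → 102 → 49 → 18 → 2 → 63 → … (one orbit).
Cycle type of π: 56×2 + 1; total 3 cycles.
n − c = 113 − 3 = 110; sign = (−1)^110 = +1.
The Jacobi symbol (88|113) = +1 (Zolotarev) agrees.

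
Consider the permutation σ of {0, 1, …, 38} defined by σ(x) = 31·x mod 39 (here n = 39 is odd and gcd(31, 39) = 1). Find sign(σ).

Start at x=31: 31 → 25 → 34 → 1 → 31 (one orbit).
12 cycles of lengths [4, 4, 4, 4, 4, 4, 4, 4, 4, 1, 1, 1].
With 12 cycles on 39 points, sign = (−1)^{39−12} = -1.

-1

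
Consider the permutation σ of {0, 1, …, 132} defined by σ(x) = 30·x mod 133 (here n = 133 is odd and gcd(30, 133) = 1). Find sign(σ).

Start at x=102: 102 → 1 → 30 → 102 (one orbit).
Cycle lengths of π_30 on ℤ/133ℤ: [3, 3, 3, 3, 3, 3, 3, 3, 3, 3, 3, 3, 3, 3, 3, 3, 3, 3, 3, 3, 3, 3, 3, 3, 3, 3, 3, 3, 3, 3, 3, 3, 3, 3, 3, 3, 3, 3, 3, 3, 3, 3, 3, 3, 1]; 45 cycles in total.
45 cycles on 133: each ℓ→(−1)^(ℓ−1), product (−1)^88 = +1.
Zolotarev: (30|133) = +1, matching the cycle-count sign.

+1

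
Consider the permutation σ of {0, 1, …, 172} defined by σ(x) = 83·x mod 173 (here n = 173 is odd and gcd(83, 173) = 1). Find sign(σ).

+1

Orbit of 85 under x↦83x: [85, 135, 133, 140, 29, 158, 139]… (length divides ord_173(83)).
Cycle lengths of π_83 on ℤ/173ℤ: [43, 43, 43, 43, 1]; 5 cycles in total.
173 − 5 = 168 transpositions; sign(π) = (−1)^168 = +1.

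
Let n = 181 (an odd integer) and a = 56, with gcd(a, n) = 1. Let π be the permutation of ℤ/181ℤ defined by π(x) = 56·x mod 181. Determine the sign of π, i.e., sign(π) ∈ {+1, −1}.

Start at x=46: 46 → 42 → 180 → 125 → 122 → 135 → 139 → … (one orbit).
The orbit structure of x ↦ 56x mod 181: 19 orbits of sizes [10, 10, 10, 10, 10, 10, 10, 10, 10, 10, 10, 10, 10, 10, 10, 10, 10, 10, 1].
n − c = 181 − 19 = 162; sign = (−1)^162 = +1.
(56|181)_J = +1 (Zolotarev's lemma cross-check).

+1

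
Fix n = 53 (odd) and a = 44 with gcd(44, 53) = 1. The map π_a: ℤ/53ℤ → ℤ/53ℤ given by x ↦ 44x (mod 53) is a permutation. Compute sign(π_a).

Start at x=24: 24 → 49 → 36 → 47 → 1 → 44 → 28 → … (one orbit).
Decompose π into cycles: lengths [13, 13, 13, 13, 1] (5 cycles, including the fixed point 0).
sign(π) = (−1)^{n − #cycles} = (−1)^{53−5} = (−1)^48 = +1.

+1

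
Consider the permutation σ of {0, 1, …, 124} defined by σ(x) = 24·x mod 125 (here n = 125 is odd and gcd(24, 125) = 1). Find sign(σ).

Start at x=51: 51 → 99 → 1 → 24 → 76 → 74 → 26 → … (one orbit).
Cycle lengths of π_24 on ℤ/125ℤ: [10, 10, 10, 10, 10, 10, 10, 10, 10, 10, 2, 2, 2, 2, 2, 2, 2, 2, 2, 2, 2, 2, 1]; 23 cycles in total.
With 23 cycles on 125 points, sign = (−1)^{125−23} = +1.
The Jacobi symbol (24|125) = +1 (Zolotarev) agrees.

+1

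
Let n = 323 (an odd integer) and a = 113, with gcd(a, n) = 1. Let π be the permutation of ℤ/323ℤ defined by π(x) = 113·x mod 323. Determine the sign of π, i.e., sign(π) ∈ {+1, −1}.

Orbit of 77 under x↦113x: [77, 303, 1, 113, 172, 56, 191]… (length divides ord_323(113)).
π_113 has 29 disjoint cycles with lengths [16, 16, 16, 16, 16, 16, 16, 16, 16, 16, 16, 16, 16, 16, 16, 16, 16, 16, 16, 2, 2, 2, 2, 2, 2, 2, 2, 2, 1] on {0,…,322}.
With 29 cycles on 323 points, sign = (−1)^{323−29} = +1.

+1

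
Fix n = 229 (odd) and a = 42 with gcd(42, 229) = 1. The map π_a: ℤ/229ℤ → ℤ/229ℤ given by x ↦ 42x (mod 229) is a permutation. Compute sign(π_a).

Orbit of 16 under x↦42x: [16, 214, 57, 104, 17, 27, 218]… (length divides ord_229(42)).
13 cycles of lengths [19, 19, 19, 19, 19, 19, 19, 19, 19, 19, 19, 19, 1].
Σ(ℓ_i−1) = 229−13 = 216; sign = (−1)^216 = +1.

+1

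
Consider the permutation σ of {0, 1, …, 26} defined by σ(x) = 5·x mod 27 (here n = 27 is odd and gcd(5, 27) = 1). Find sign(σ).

Start at x=14: 14 → 16 → 26 → 22 → 2 → 10 → 23 → … (one orbit).
Cycle lengths of π_5 on ℤ/27ℤ: [18, 6, 2, 1]; 4 cycles in total.
27 − 4 = 23 transpositions; sign(π) = (−1)^23 = -1.
The Jacobi symbol (5|27) = -1 (Zolotarev) agrees.

-1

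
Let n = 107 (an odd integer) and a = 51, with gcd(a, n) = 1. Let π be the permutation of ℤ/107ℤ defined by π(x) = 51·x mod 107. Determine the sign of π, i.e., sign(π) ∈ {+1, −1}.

Orbit of 5 under x↦51x: [5, 41, 58, 69, 95, 30, 32]… (length divides ord_107(51)).
Cycle type of π: 106 + 1; total 2 cycles.
sign(π) = (−1)^{n − #cycles} = (−1)^{107−2} = (−1)^105 = -1.

-1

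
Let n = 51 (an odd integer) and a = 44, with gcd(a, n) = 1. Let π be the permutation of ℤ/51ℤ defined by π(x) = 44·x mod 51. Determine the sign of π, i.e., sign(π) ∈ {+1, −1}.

+1

Orbit of 29 under x↦44x: [29, 1, 44, 49, 14, 4, 23]… (length divides ord_51(44)).
π_44 has 5 disjoint cycles with lengths [16, 16, 16, 2, 1] on {0,…,50}.
sign(π) = (−1)^{n − #cycles} = (−1)^{51−5} = (−1)^46 = +1.
The Jacobi symbol (44|51) = +1 (Zolotarev) agrees.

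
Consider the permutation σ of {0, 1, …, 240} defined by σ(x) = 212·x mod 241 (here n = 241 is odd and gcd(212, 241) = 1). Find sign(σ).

Trace 96: π^k(96) = [96, 108, 1, 212, 118, 193, 187] for k=0..6.
Cycle type of π: 120×2 + 1; total 3 cycles.
With 3 cycles on 241 points, sign = (−1)^{241−3} = +1.
Via Zolotarev, sign(π_{212}) = (212|241) = +1.

+1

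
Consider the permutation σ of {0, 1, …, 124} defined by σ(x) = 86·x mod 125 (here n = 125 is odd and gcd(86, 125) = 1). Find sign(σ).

+1

Orbit of 116 under x↦86x: [116, 101, 61, 121, 31, 41, 26]… (length divides ord_125(86)).
Cycle lengths of π_86 on ℤ/125ℤ: [25, 25, 25, 25, 5, 5, 5, 5, 1, 1, 1, 1, 1]; 13 cycles in total.
13 cycles on 125: each ℓ→(−1)^(ℓ−1), product (−1)^112 = +1.
Via Zolotarev, sign(π_{86}) = (86|125) = +1.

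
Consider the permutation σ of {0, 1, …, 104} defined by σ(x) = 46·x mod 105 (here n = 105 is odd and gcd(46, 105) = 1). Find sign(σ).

Trace 16: π^k(16) = [16, 1, 46] for k=0..2.
Cycle type of π: 3×30 + 1×15; total 45 cycles.
Σ(ℓ_i−1) = 105−45 = 60; sign = (−1)^60 = +1.
(46|105)_J = +1 (Zolotarev's lemma cross-check).

+1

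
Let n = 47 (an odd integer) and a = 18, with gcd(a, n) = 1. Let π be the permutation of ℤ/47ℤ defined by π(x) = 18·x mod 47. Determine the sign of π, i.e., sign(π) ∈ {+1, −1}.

+1

Trace 37: π^k(37) = [37, 8, 3, 7, 32, 12, 28] for k=0..6.
Cycle type of π: 23×2 + 1; total 3 cycles.
sign(π) = (−1)^{n − #cycles} = (−1)^{47−3} = (−1)^44 = +1.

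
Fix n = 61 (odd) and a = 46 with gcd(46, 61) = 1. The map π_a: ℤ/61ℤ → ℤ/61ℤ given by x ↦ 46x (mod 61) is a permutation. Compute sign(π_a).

+1

Start at x=14: 14 → 34 → 39 → 25 → 52 → 13 → 49 → … (one orbit).
Decompose π into cycles: lengths [30, 30, 1] (3 cycles, including the fixed point 0).
sign(π) = (−1)^{n − #cycles} = (−1)^{61−3} = (−1)^58 = +1.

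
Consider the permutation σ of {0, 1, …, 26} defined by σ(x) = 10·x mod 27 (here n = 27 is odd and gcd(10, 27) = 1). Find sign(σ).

Orbit of 1 under x↦10x: [1, 10, 19]… (length divides ord_27(10)).
Cycle type of π: 3×6 + 1×9; total 15 cycles.
27 − 15 = 12 transpositions; sign(π) = (−1)^12 = +1.

+1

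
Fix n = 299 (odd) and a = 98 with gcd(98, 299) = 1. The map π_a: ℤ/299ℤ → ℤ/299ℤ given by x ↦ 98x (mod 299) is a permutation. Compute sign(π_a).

Trace 75: π^k(75) = [75, 174, 9, 284, 25, 58, 3] for k=0..6.
π_98 has 6 disjoint cycles with lengths [132, 132, 12, 11, 11, 1] on {0,…,298}.
6 cycles on 299: each ℓ→(−1)^(ℓ−1), product (−1)^293 = -1.
Zolotarev: (98|299) = -1, matching the cycle-count sign.

-1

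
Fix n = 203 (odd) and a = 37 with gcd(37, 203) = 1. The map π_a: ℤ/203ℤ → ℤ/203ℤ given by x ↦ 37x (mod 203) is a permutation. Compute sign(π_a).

Trace 30: π^k(30) = [30, 95, 64, 135, 123, 85, 100] for k=0..6.
The orbit structure of x ↦ 37x mod 203: 6 orbits of sizes [84, 84, 28, 3, 3, 1].
203 − 6 = 197 transpositions; sign(π) = (−1)^197 = -1.
Check: (37/203) = -1 by Zolotarev.

-1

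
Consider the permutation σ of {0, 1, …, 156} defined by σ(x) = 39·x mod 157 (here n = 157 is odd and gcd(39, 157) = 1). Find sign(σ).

+1

Orbit of 46 under x↦39x: [46, 67, 101, 14, 75, 99, 93]… (length divides ord_157(39)).
13 cycles of lengths [13, 13, 13, 13, 13, 13, 13, 13, 13, 13, 13, 13, 1].
13 cycles on 157: each ℓ→(−1)^(ℓ−1), product (−1)^144 = +1.
(39|157)_J = +1 (Zolotarev's lemma cross-check).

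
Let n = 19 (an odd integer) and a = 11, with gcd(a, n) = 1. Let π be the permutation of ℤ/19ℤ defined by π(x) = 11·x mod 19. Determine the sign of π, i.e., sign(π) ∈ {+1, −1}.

Start at x=7: 7 → 1 → 11 → 7 (one orbit).
Cycle lengths of π_11 on ℤ/19ℤ: [3, 3, 3, 3, 3, 3, 1]; 7 cycles in total.
With 7 cycles on 19 points, sign = (−1)^{19−7} = +1.
Zolotarev: (11|19) = +1, matching the cycle-count sign.

+1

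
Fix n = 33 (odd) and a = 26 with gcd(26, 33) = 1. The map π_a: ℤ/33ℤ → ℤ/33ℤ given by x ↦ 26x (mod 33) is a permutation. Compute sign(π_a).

Orbit of 16 under x↦26x: [16, 20, 25, 23, 4, 5, 31]… (length divides ord_33(26)).
π_26 has 6 disjoint cycles with lengths [10, 10, 5, 5, 2, 1] on {0,…,32}.
sign(π) = (−1)^{n − #cycles} = (−1)^{33−6} = (−1)^27 = -1.
(26|33)_J = -1 (Zolotarev's lemma cross-check).

-1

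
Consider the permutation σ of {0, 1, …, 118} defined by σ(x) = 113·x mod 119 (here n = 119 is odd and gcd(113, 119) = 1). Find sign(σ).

-1

Start at x=36: 36 → 22 → 106 → 78 → 8 → 71 → 50 → … (one orbit).
Decompose π into cycles: lengths [16, 16, 16, 16, 16, 16, 16, 1, 1, 1, 1, 1, 1, 1] (14 cycles, including the fixed point 0).
Σ(ℓ_i−1) = 119−14 = 105; sign = (−1)^105 = -1.
The Jacobi symbol (113|119) = -1 (Zolotarev) agrees.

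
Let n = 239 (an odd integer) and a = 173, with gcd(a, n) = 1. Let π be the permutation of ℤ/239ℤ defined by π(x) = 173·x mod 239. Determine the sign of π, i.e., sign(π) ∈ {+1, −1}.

Trace 84: π^k(84) = [84, 192, 234, 91, 208, 134, 238] for k=0..6.
The orbit structure of x ↦ 173x mod 239: 2 orbits of sizes [238, 1].
2 cycles on 239: each ℓ→(−1)^(ℓ−1), product (−1)^237 = -1.

-1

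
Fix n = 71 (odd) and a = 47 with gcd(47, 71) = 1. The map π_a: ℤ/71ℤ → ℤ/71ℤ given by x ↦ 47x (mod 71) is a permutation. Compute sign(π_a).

Start at x=25: 25 → 39 → 58 → 28 → 38 → 11 → 20 → … (one orbit).
Cycle lengths of π_47 on ℤ/71ℤ: [70, 1]; 2 cycles in total.
With 2 cycles on 71 points, sign = (−1)^{71−2} = -1.
Check: (47/71) = -1 by Zolotarev.

-1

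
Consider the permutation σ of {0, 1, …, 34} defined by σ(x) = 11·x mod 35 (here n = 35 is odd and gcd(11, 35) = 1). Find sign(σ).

Orbit of 1 under x↦11x: [1, 11, 16]… (length divides ord_35(11)).
The orbit structure of x ↦ 11x mod 35: 15 orbits of sizes [3, 3, 3, 3, 3, 3, 3, 3, 3, 3, 1, 1, 1, 1, 1].
15 cycles on 35: each ℓ→(−1)^(ℓ−1), product (−1)^20 = +1.

+1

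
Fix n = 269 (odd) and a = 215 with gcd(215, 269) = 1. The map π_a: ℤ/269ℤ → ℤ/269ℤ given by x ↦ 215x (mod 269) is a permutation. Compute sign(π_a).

+1

Start at x=214: 214 → 11 → 213 → 65 → 256 → 164 → 21 → … (one orbit).
3 cycles of lengths [134, 134, 1].
3 cycles on 269: each ℓ→(−1)^(ℓ−1), product (−1)^266 = +1.
Via Zolotarev, sign(π_{215}) = (215|269) = +1.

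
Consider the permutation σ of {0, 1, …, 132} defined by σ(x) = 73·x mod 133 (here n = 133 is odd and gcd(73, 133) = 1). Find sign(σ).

-1

Orbit of 74 under x↦73x: [74, 82, 1, 73, 9, 125, 81]… (length divides ord_133(73)).
Cycle type of π: 18×6 + 9×2 + 6 + 1; total 10 cycles.
With 10 cycles on 133 points, sign = (−1)^{133−10} = -1.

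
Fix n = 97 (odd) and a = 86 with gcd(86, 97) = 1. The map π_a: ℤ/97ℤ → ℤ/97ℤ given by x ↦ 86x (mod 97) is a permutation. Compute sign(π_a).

Trace 88: π^k(88) = [88, 2, 75, 48, 54, 85, 35] for k=0..6.
Cycle type of π: 48×2 + 1; total 3 cycles.
Σ(ℓ_i−1) = 97−3 = 94; sign = (−1)^94 = +1.
Zolotarev: (86|97) = +1, matching the cycle-count sign.

+1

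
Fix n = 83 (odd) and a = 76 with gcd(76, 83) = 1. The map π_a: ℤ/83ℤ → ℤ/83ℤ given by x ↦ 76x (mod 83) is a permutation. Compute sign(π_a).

Start at x=71: 71 → 1 → 76 → 49 → 72 → 77 → 42 → … (one orbit).
Decompose π into cycles: lengths [82, 1] (2 cycles, including the fixed point 0).
n − c = 83 − 2 = 81; sign = (−1)^81 = -1.
The Jacobi symbol (76|83) = -1 (Zolotarev) agrees.

-1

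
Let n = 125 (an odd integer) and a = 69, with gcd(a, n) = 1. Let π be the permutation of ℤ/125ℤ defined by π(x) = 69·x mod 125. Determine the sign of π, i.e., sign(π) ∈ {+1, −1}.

Start at x=114: 114 → 116 → 4 → 26 → 44 → 36 → 109 → … (one orbit).
Cycle type of π: 50×2 + 10×2 + 2×2 + 1; total 7 cycles.
n − c = 125 − 7 = 118; sign = (−1)^118 = +1.
The Jacobi symbol (69|125) = +1 (Zolotarev) agrees.

+1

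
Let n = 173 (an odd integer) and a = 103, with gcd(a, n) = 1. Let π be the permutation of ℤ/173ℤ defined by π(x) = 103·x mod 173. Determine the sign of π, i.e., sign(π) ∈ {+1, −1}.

-1

Orbit of 34 under x↦103x: [34, 42, 1, 103, 56, 59, 22]… (length divides ord_173(103)).
2 cycles of lengths [172, 1].
2 cycles on 173: each ℓ→(−1)^(ℓ−1), product (−1)^171 = -1.
Check: (103/173) = -1 by Zolotarev.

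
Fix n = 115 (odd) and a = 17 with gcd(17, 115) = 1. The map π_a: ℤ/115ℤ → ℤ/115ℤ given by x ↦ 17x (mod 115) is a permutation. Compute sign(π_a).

Trace 6: π^k(6) = [6, 102, 9, 38, 71, 57, 49] for k=0..6.
Cycle type of π: 44×2 + 22 + 4 + 1; total 5 cycles.
115 − 5 = 110 transpositions; sign(π) = (−1)^110 = +1.

+1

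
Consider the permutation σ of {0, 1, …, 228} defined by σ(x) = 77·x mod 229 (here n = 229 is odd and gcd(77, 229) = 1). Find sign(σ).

-1

Start at x=219: 219 → 146 → 21 → 14 → 162 → 108 → 72 → … (one orbit).
Decompose π into cycles: lengths [228, 1] (2 cycles, including the fixed point 0).
With 2 cycles on 229 points, sign = (−1)^{229−2} = -1.
(77|229)_J = -1 (Zolotarev's lemma cross-check).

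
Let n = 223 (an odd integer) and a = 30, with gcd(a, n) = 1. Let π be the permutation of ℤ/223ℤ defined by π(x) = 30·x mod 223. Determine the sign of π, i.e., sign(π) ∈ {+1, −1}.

+1

Trace 60: π^k(60) = [60, 16, 34, 128, 49, 132, 169] for k=0..6.
Decompose π into cycles: lengths [37, 37, 37, 37, 37, 37, 1] (7 cycles, including the fixed point 0).
223 − 7 = 216 transpositions; sign(π) = (−1)^216 = +1.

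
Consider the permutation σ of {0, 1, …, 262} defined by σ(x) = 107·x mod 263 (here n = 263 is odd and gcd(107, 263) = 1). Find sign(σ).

Start at x=91: 91 → 6 → 116 → 51 → 197 → 39 → 228 → … (one orbit).
The orbit structure of x ↦ 107x mod 263: 2 orbits of sizes [262, 1].
n − c = 263 − 2 = 261; sign = (−1)^261 = -1.
Check: (107/263) = -1 by Zolotarev.

-1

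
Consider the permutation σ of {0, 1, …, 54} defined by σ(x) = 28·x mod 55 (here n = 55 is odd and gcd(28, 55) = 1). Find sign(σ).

+1

Trace 28: π^k(28) = [28, 14, 7, 31, 43, 49, 52] for k=0..6.
The orbit structure of x ↦ 28x mod 55: 5 orbits of sizes [20, 20, 10, 4, 1].
With 5 cycles on 55 points, sign = (−1)^{55−5} = +1.
Zolotarev: (28|55) = +1, matching the cycle-count sign.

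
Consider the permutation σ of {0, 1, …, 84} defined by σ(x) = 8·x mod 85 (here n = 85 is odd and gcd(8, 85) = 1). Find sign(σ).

-1

Trace 43: π^k(43) = [43, 4, 32, 1, 8, 64, 2] for k=0..6.
π_8 has 12 disjoint cycles with lengths [8, 8, 8, 8, 8, 8, 8, 8, 8, 8, 4, 1] on {0,…,84}.
n − c = 85 − 12 = 73; sign = (−1)^73 = -1.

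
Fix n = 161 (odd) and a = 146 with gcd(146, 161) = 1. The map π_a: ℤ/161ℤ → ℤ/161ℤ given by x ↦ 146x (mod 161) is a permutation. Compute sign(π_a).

-1

Start at x=29: 29 → 48 → 85 → 13 → 127 → 27 → 78 → … (one orbit).
12 cycles of lengths [22, 22, 22, 22, 22, 22, 11, 11, 2, 2, 2, 1].
161 − 12 = 149 transpositions; sign(π) = (−1)^149 = -1.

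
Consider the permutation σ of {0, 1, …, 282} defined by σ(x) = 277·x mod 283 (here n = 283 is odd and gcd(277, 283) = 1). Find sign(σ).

Trace 121: π^k(121) = [121, 123, 111, 183, 34, 79, 92] for k=0..6.
Decompose π into cycles: lengths [282, 1] (2 cycles, including the fixed point 0).
2 cycles on 283: each ℓ→(−1)^(ℓ−1), product (−1)^281 = -1.

-1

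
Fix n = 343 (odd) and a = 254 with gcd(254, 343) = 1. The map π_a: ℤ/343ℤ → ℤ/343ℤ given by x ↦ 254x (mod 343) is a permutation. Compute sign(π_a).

Trace 281: π^k(281) = [281, 30, 74, 274, 310, 193, 316] for k=0..6.
The orbit structure of x ↦ 254x mod 343: 7 orbits of sizes [147, 147, 21, 21, 3, 3, 1].
sign(π) = (−1)^{n − #cycles} = (−1)^{343−7} = (−1)^336 = +1.

+1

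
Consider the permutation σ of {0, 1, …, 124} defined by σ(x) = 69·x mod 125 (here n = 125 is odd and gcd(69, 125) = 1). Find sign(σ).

+1

Orbit of 6 under x↦69x: [6, 39, 66, 54, 101, 94, 111]… (length divides ord_125(69)).
Decompose π into cycles: lengths [50, 50, 10, 10, 2, 2, 1] (7 cycles, including the fixed point 0).
n − c = 125 − 7 = 118; sign = (−1)^118 = +1.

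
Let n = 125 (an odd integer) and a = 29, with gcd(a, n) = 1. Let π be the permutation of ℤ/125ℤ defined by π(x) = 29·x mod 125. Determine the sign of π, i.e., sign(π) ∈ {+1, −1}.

+1

Start at x=46: 46 → 84 → 61 → 19 → 51 → 104 → 16 → … (one orbit).
π_29 has 7 disjoint cycles with lengths [50, 50, 10, 10, 2, 2, 1] on {0,…,124}.
Σ(ℓ_i−1) = 125−7 = 118; sign = (−1)^118 = +1.
Zolotarev: (29|125) = +1, matching the cycle-count sign.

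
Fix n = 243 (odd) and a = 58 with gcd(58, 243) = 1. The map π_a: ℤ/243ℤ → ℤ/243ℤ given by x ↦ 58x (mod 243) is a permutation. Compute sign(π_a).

+1

Orbit of 1 under x↦58x: [1, 58, 205, 226, 229, 160, 46]… (length divides ord_243(58)).
The orbit structure of x ↦ 58x mod 243: 11 orbits of sizes [81, 81, 27, 27, 9, 9, 3, 3, 1, 1, 1].
With 11 cycles on 243 points, sign = (−1)^{243−11} = +1.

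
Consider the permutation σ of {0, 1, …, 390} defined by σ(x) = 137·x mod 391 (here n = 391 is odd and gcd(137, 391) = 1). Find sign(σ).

-1

Start at x=1: 1 → 137 → 1 (one orbit).
π_137 has 204 disjoint cycles with lengths [2, 2, 2, 2, 2, 2, 2, 2, 2, 2, 2, 2, 2, 2, 2, 2, 2, 2, 2, 2, 2, 2, 2, 2, 2, 2, 2, 2, 2, 2, 2, 2, 2, 2, 2, 2, 2, 2, 2, 2, 2, 2, 2, 2, 2, 2, 2, 2, 2, 2, 2, 2, 2, 2, 2, 2, 2, 2, 2, 2, 2, 2, 2, 2, 2, 2, 2, 2, 2, 2, 2, 2, 2, 2, 2, 2, 2, 2, 2, 2, 2, 2, 2, 2, 2, 2, 2, 2, 2, 2, 2, 2, 2, 2, 2, 2, 2, 2, 2, 2, 2, 2, 2, 2, 2, 2, 2, 2, 2, 2, 2, 2, 2, 2, 2, 2, 2, 2, 2, 2, 2, 2, 2, 2, 2, 2, 2, 2, 2, 2, 2, 2, 2, 2, 2, 2, 2, 2, 2, 2, 2, 2, 2, 2, 2, 2, 2, 2, 2, 2, 2, 2, 2, 2, 2, 2, 2, 2, 2, 2, 2, 2, 2, 2, 2, 2, 2, 2, 2, 2, 2, 2, 2, 2, 2, 2, 2, 2, 2, 2, 2, 2, 2, 2, 2, 2, 2, 1, 1, 1, 1, 1, 1, 1, 1, 1, 1, 1, 1, 1, 1, 1, 1, 1] on {0,…,390}.
Σ(ℓ_i−1) = 391−204 = 187; sign = (−1)^187 = -1.
Check: (137/391) = -1 by Zolotarev.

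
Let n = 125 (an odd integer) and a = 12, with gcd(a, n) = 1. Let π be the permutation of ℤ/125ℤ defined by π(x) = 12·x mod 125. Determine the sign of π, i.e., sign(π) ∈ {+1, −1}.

-1

Start at x=27: 27 → 74 → 13 → 31 → 122 → 89 → 68 → … (one orbit).
The orbit structure of x ↦ 12x mod 125: 4 orbits of sizes [100, 20, 4, 1].
With 4 cycles on 125 points, sign = (−1)^{125−4} = -1.
(12|125)_J = -1 (Zolotarev's lemma cross-check).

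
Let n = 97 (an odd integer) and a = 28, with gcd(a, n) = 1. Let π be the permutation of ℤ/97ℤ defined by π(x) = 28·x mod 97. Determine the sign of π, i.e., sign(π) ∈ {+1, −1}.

-1

Start at x=51: 51 → 70 → 20 → 75 → 63 → 18 → 19 → … (one orbit).
4 cycles of lengths [32, 32, 32, 1].
97 − 4 = 93 transpositions; sign(π) = (−1)^93 = -1.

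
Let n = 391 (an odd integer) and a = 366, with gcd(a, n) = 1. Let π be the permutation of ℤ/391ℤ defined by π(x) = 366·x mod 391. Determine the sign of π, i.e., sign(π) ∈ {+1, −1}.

Start at x=298: 298 → 370 → 134 → 169 → 76 → 55 → 189 → … (one orbit).
Decompose π into cycles: lengths [88, 88, 88, 88, 22, 8, 8, 1] (8 cycles, including the fixed point 0).
8 cycles on 391: each ℓ→(−1)^(ℓ−1), product (−1)^383 = -1.
Via Zolotarev, sign(π_{366}) = (366|391) = -1.

-1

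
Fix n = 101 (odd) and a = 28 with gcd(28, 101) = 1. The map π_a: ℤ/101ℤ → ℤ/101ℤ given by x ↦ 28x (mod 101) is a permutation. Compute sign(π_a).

-1

Orbit of 32 under x↦28x: [32, 88, 40, 9, 50, 87, 12]… (length divides ord_101(28)).
Cycle type of π: 100 + 1; total 2 cycles.
n − c = 101 − 2 = 99; sign = (−1)^99 = -1.
Check: (28/101) = -1 by Zolotarev.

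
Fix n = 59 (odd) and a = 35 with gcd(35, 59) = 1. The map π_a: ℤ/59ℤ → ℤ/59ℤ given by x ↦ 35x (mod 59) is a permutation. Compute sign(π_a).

+1

Start at x=5: 5 → 57 → 48 → 28 → 36 → 21 → 27 → … (one orbit).
Cycle lengths of π_35 on ℤ/59ℤ: [29, 29, 1]; 3 cycles in total.
Σ(ℓ_i−1) = 59−3 = 56; sign = (−1)^56 = +1.
Check: (35/59) = +1 by Zolotarev.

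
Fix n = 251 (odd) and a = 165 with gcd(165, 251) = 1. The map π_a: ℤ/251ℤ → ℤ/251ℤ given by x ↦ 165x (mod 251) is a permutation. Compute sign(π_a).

Trace 241: π^k(241) = [241, 107, 85, 220, 156, 138, 180] for k=0..6.
Cycle lengths of π_165 on ℤ/251ℤ: [250, 1]; 2 cycles in total.
2 cycles on 251: each ℓ→(−1)^(ℓ−1), product (−1)^249 = -1.

-1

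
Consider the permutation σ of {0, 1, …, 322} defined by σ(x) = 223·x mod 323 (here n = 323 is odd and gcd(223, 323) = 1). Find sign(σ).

Orbit of 117 under x↦223x: [117, 251, 94, 290, 70, 106, 59]… (length divides ord_323(223)).
Cycle type of π: 72×4 + 18 + 8×2 + 1; total 8 cycles.
sign(π) = (−1)^{n − #cycles} = (−1)^{323−8} = (−1)^315 = -1.
Zolotarev: (223|323) = -1, matching the cycle-count sign.

-1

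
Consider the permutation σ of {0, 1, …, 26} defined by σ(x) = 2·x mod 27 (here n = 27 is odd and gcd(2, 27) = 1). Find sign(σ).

Orbit of 10 under x↦2x: [10, 20, 13, 26, 25, 23, 19]… (length divides ord_27(2)).
4 cycles of lengths [18, 6, 2, 1].
27 − 4 = 23 transpositions; sign(π) = (−1)^23 = -1.

-1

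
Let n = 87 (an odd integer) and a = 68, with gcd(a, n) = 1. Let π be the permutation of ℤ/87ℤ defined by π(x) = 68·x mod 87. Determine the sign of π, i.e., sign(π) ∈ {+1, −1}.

+1

Orbit of 4 under x↦68x: [4, 11, 52, 56, 67, 32, 1]… (length divides ord_87(68)).
The orbit structure of x ↦ 68x mod 87: 5 orbits of sizes [28, 28, 28, 2, 1].
n − c = 87 − 5 = 82; sign = (−1)^82 = +1.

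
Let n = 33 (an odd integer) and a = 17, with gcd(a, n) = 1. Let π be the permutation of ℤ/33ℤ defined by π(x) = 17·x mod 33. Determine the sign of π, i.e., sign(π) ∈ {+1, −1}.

Start at x=1: 1 → 17 → 25 → 29 → 31 → 32 → 16 → … (one orbit).
Cycle lengths of π_17 on ℤ/33ℤ: [10, 10, 10, 2, 1]; 5 cycles in total.
With 5 cycles on 33 points, sign = (−1)^{33−5} = +1.

+1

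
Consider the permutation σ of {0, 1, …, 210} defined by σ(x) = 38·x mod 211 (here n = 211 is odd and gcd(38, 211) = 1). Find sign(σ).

-1

Start at x=197: 197 → 101 → 40 → 43 → 157 → 58 → 94 → … (one orbit).
Cycle lengths of π_38 on ℤ/211ℤ: [42, 42, 42, 42, 42, 1]; 6 cycles in total.
6 cycles on 211: each ℓ→(−1)^(ℓ−1), product (−1)^205 = -1.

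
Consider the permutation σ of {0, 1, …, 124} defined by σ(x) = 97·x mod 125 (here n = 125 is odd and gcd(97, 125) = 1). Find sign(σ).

-1

Trace 118: π^k(118) = [118, 71, 12, 39, 33, 76, 122] for k=0..6.
4 cycles of lengths [100, 20, 4, 1].
4 cycles on 125: each ℓ→(−1)^(ℓ−1), product (−1)^121 = -1.
Zolotarev: (97|125) = -1, matching the cycle-count sign.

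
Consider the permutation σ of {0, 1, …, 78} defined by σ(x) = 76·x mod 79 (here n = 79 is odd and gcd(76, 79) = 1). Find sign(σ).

+1

Start at x=4: 4 → 67 → 36 → 50 → 8 → 55 → 72 → … (one orbit).
The orbit structure of x ↦ 76x mod 79: 3 orbits of sizes [39, 39, 1].
With 3 cycles on 79 points, sign = (−1)^{79−3} = +1.
The Jacobi symbol (76|79) = +1 (Zolotarev) agrees.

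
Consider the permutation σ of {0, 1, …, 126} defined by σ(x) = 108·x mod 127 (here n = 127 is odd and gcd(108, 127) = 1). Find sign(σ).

Orbit of 19 under x↦108x: [19, 20, 1, 108, 107, 126]… (length divides ord_127(108)).
Decompose π into cycles: lengths [6, 6, 6, 6, 6, 6, 6, 6, 6, 6, 6, 6, 6, 6, 6, 6, 6, 6, 6, 6, 6, 1] (22 cycles, including the fixed point 0).
With 22 cycles on 127 points, sign = (−1)^{127−22} = -1.
Check: (108/127) = -1 by Zolotarev.

-1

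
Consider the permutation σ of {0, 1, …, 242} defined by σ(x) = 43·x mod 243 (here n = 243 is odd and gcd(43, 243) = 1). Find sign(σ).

+1

Start at x=208: 208 → 196 → 166 → 91 → 25 → 103 → 55 → … (one orbit).
π_43 has 11 disjoint cycles with lengths [81, 81, 27, 27, 9, 9, 3, 3, 1, 1, 1] on {0,…,242}.
Σ(ℓ_i−1) = 243−11 = 232; sign = (−1)^232 = +1.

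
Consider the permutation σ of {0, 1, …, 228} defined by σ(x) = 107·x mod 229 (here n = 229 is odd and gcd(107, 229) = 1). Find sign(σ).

-1

Orbit of 122 under x↦107x: [122, 1, 107, 228]… (length divides ord_229(107)).
The orbit structure of x ↦ 107x mod 229: 58 orbits of sizes [4, 4, 4, 4, 4, 4, 4, 4, 4, 4, 4, 4, 4, 4, 4, 4, 4, 4, 4, 4, 4, 4, 4, 4, 4, 4, 4, 4, 4, 4, 4, 4, 4, 4, 4, 4, 4, 4, 4, 4, 4, 4, 4, 4, 4, 4, 4, 4, 4, 4, 4, 4, 4, 4, 4, 4, 4, 1].
229 − 58 = 171 transpositions; sign(π) = (−1)^171 = -1.
Check: (107/229) = -1 by Zolotarev.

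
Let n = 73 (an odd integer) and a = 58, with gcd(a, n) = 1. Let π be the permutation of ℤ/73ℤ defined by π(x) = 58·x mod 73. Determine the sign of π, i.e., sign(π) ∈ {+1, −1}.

-1

Start at x=60: 60 → 49 → 68 → 2 → 43 → 12 → 39 → … (one orbit).
Cycle type of π: 72 + 1; total 2 cycles.
With 2 cycles on 73 points, sign = (−1)^{73−2} = -1.
Via Zolotarev, sign(π_{58}) = (58|73) = -1.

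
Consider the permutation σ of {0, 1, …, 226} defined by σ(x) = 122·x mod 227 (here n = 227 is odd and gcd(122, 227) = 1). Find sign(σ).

Orbit of 40 under x↦122x: [40, 113, 166, 49, 76, 192, 43]… (length divides ord_227(122)).
π_122 has 3 disjoint cycles with lengths [113, 113, 1] on {0,…,226}.
227 − 3 = 224 transpositions; sign(π) = (−1)^224 = +1.
Zolotarev: (122|227) = +1, matching the cycle-count sign.

+1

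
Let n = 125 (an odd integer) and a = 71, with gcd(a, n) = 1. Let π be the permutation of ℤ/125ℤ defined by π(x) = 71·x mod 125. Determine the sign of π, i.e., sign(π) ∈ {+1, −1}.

+1

Start at x=36: 36 → 56 → 101 → 46 → 16 → 11 → 31 → … (one orbit).
π_71 has 13 disjoint cycles with lengths [25, 25, 25, 25, 5, 5, 5, 5, 1, 1, 1, 1, 1] on {0,…,124}.
With 13 cycles on 125 points, sign = (−1)^{125−13} = +1.
(71|125)_J = +1 (Zolotarev's lemma cross-check).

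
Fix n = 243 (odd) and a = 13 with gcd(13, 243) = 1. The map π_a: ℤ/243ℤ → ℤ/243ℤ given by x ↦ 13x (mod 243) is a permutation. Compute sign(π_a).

Orbit of 13 under x↦13x: [13, 169, 10, 130, 232, 100, 85]… (length divides ord_243(13)).
The orbit structure of x ↦ 13x mod 243: 11 orbits of sizes [81, 81, 27, 27, 9, 9, 3, 3, 1, 1, 1].
With 11 cycles on 243 points, sign = (−1)^{243−11} = +1.

+1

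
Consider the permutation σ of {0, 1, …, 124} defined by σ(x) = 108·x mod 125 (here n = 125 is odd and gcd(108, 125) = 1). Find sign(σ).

Start at x=17: 17 → 86 → 38 → 104 → 107 → 56 → 48 → … (one orbit).
Cycle type of π: 100 + 20 + 4 + 1; total 4 cycles.
Σ(ℓ_i−1) = 125−4 = 121; sign = (−1)^121 = -1.

-1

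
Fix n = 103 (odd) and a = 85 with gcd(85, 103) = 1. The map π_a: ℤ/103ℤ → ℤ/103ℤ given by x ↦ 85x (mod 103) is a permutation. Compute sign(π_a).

-1

Orbit of 50 under x↦85x: [50, 27, 29, 96, 23, 101, 36]… (length divides ord_103(85)).
Cycle type of π: 102 + 1; total 2 cycles.
n − c = 103 − 2 = 101; sign = (−1)^101 = -1.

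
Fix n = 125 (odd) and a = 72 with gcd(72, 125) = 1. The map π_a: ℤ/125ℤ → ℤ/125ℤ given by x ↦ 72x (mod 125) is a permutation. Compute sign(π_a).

Start at x=78: 78 → 116 → 102 → 94 → 18 → 46 → 62 → … (one orbit).
Cycle type of π: 100 + 20 + 4 + 1; total 4 cycles.
Σ(ℓ_i−1) = 125−4 = 121; sign = (−1)^121 = -1.
Check: (72/125) = -1 by Zolotarev.

-1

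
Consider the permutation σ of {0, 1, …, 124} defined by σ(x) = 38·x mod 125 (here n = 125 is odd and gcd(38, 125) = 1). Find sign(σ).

Orbit of 71 under x↦38x: [71, 73, 24, 37, 31, 53, 14]… (length divides ord_125(38)).
π_38 has 4 disjoint cycles with lengths [100, 20, 4, 1] on {0,…,124}.
sign(π) = (−1)^{n − #cycles} = (−1)^{125−4} = (−1)^121 = -1.

-1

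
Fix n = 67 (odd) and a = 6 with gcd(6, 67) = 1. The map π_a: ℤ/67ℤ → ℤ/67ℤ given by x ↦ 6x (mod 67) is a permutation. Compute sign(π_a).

Trace 10: π^k(10) = [10, 60, 25, 16, 29, 40, 39] for k=0..6.
Cycle lengths of π_6 on ℤ/67ℤ: [33, 33, 1]; 3 cycles in total.
Σ(ℓ_i−1) = 67−3 = 64; sign = (−1)^64 = +1.
Via Zolotarev, sign(π_{6}) = (6|67) = +1.

+1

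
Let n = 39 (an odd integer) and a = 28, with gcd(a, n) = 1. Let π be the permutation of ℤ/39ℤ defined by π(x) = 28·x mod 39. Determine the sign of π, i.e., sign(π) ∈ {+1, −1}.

Orbit of 16 under x↦28x: [16, 19, 25, 37, 22, 31, 10]… (length divides ord_39(28)).
Cycle type of π: 12×3 + 1×3; total 6 cycles.
Σ(ℓ_i−1) = 39−6 = 33; sign = (−1)^33 = -1.
(28|39)_J = -1 (Zolotarev's lemma cross-check).

-1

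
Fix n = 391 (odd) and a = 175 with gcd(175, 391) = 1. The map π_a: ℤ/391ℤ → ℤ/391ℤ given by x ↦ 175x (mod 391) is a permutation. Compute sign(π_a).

+1

Orbit of 25 under x↦175x: [25, 74, 47, 14, 104, 214, 305]… (length divides ord_391(175)).
Decompose π into cycles: lengths [176, 176, 22, 16, 1] (5 cycles, including the fixed point 0).
sign(π) = (−1)^{n − #cycles} = (−1)^{391−5} = (−1)^386 = +1.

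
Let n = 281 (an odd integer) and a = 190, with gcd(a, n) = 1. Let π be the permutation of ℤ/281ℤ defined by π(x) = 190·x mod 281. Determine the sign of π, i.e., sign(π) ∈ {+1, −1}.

Start at x=170: 170 → 266 → 241 → 268 → 59 → 251 → 201 → … (one orbit).
π_190 has 2 disjoint cycles with lengths [280, 1] on {0,…,280}.
281 − 2 = 279 transpositions; sign(π) = (−1)^279 = -1.
Check: (190/281) = -1 by Zolotarev.

-1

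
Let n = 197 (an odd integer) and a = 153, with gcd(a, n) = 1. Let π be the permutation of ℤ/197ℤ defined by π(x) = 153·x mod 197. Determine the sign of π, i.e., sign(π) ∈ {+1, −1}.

Trace 16: π^k(16) = [16, 84, 47, 99, 175, 180, 157] for k=0..6.
Cycle lengths of π_153 on ℤ/197ℤ: [196, 1]; 2 cycles in total.
197 − 2 = 195 transpositions; sign(π) = (−1)^195 = -1.

-1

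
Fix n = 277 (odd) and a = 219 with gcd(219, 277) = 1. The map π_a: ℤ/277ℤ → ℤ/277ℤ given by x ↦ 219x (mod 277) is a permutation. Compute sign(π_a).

-1

Orbit of 24 under x↦219x: [24, 270, 129, 274, 174, 157, 35]… (length divides ord_277(219)).
2 cycles of lengths [276, 1].
2 cycles on 277: each ℓ→(−1)^(ℓ−1), product (−1)^275 = -1.
Via Zolotarev, sign(π_{219}) = (219|277) = -1.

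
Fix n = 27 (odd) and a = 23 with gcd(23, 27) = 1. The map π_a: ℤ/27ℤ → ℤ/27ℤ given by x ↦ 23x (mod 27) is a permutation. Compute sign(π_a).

Orbit of 19 under x↦23x: [19, 5, 7, 26, 4, 11, 10]… (length divides ord_27(23)).
4 cycles of lengths [18, 6, 2, 1].
With 4 cycles on 27 points, sign = (−1)^{27−4} = -1.
The Jacobi symbol (23|27) = -1 (Zolotarev) agrees.

-1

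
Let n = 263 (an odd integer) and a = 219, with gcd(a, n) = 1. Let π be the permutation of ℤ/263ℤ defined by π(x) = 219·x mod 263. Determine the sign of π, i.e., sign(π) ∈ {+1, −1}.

-1

Trace 14: π^k(14) = [14, 173, 15, 129, 110, 157, 193] for k=0..6.
Decompose π into cycles: lengths [262, 1] (2 cycles, including the fixed point 0).
sign(π) = (−1)^{n − #cycles} = (−1)^{263−2} = (−1)^261 = -1.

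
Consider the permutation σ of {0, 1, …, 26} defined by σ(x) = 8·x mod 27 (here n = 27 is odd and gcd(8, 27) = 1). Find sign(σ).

Trace 26: π^k(26) = [26, 19, 17, 1, 8, 10] for k=0..5.
8 cycles of lengths [6, 6, 6, 2, 2, 2, 2, 1].
n − c = 27 − 8 = 19; sign = (−1)^19 = -1.
Check: (8/27) = -1 by Zolotarev.

-1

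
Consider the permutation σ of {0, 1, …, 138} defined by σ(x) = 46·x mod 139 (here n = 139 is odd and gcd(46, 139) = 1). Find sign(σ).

+1

Start at x=44: 44 → 78 → 113 → 55 → 28 → 37 → 34 → … (one orbit).
3 cycles of lengths [69, 69, 1].
sign(π) = (−1)^{n − #cycles} = (−1)^{139−3} = (−1)^136 = +1.
(46|139)_J = +1 (Zolotarev's lemma cross-check).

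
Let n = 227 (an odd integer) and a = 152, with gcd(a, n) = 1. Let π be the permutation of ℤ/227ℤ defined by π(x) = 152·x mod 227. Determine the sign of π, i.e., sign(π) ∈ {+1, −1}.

-1

Trace 55: π^k(55) = [55, 188, 201, 134, 165, 110, 149] for k=0..6.
Cycle type of π: 226 + 1; total 2 cycles.
227 − 2 = 225 transpositions; sign(π) = (−1)^225 = -1.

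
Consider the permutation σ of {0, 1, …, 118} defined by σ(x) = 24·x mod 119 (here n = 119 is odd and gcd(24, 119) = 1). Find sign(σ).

+1

Orbit of 12 under x↦24x: [12, 50, 10, 2, 48, 81, 40]… (length divides ord_119(24)).
Cycle lengths of π_24 on ℤ/119ℤ: [48, 48, 16, 6, 1]; 5 cycles in total.
5 cycles on 119: each ℓ→(−1)^(ℓ−1), product (−1)^114 = +1.
Check: (24/119) = +1 by Zolotarev.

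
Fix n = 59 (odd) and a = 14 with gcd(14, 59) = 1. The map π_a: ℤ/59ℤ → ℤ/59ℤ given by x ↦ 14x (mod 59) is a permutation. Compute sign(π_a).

-1

Start at x=7: 7 → 39 → 15 → 33 → 49 → 37 → 46 → … (one orbit).
Cycle type of π: 58 + 1; total 2 cycles.
With 2 cycles on 59 points, sign = (−1)^{59−2} = -1.
The Jacobi symbol (14|59) = -1 (Zolotarev) agrees.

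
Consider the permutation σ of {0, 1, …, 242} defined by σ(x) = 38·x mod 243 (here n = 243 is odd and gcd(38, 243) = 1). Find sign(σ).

Start at x=208: 208 → 128 → 4 → 152 → 187 → 59 → 55 → … (one orbit).
Cycle type of π: 162 + 54 + 18 + 6 + 2 + 1; total 6 cycles.
6 cycles on 243: each ℓ→(−1)^(ℓ−1), product (−1)^237 = -1.
Via Zolotarev, sign(π_{38}) = (38|243) = -1.

-1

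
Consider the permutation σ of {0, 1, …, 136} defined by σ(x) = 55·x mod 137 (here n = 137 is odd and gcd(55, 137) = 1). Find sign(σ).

-1

Orbit of 14 under x↦55x: [14, 85, 17, 113, 50, 10, 2]… (length divides ord_137(55)).
π_55 has 2 disjoint cycles with lengths [136, 1] on {0,…,136}.
With 2 cycles on 137 points, sign = (−1)^{137−2} = -1.
Check: (55/137) = -1 by Zolotarev.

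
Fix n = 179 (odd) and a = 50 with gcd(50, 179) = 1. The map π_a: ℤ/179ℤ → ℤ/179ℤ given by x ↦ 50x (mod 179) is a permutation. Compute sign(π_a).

Start at x=149: 149 → 111 → 1 → 50 → 173 → 58 → 36 → … (one orbit).
2 cycles of lengths [178, 1].
Σ(ℓ_i−1) = 179−2 = 177; sign = (−1)^177 = -1.

-1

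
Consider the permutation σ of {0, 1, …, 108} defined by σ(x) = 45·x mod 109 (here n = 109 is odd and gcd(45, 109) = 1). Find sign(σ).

Trace 63: π^k(63) = [63, 1, 45] for k=0..2.
π_45 has 37 disjoint cycles with lengths [3, 3, 3, 3, 3, 3, 3, 3, 3, 3, 3, 3, 3, 3, 3, 3, 3, 3, 3, 3, 3, 3, 3, 3, 3, 3, 3, 3, 3, 3, 3, 3, 3, 3, 3, 3, 1] on {0,…,108}.
109 − 37 = 72 transpositions; sign(π) = (−1)^72 = +1.
(45|109)_J = +1 (Zolotarev's lemma cross-check).

+1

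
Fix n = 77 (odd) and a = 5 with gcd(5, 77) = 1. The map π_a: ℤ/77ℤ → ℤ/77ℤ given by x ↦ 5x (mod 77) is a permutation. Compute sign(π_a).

-1

Orbit of 60 under x↦5x: [60, 69, 37, 31, 1, 5, 25]… (length divides ord_77(5)).
Decompose π into cycles: lengths [30, 30, 6, 5, 5, 1] (6 cycles, including the fixed point 0).
77 − 6 = 71 transpositions; sign(π) = (−1)^71 = -1.
Via Zolotarev, sign(π_{5}) = (5|77) = -1.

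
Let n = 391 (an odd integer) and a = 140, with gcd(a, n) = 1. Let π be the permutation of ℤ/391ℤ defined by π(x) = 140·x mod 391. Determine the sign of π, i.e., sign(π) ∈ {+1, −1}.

+1

Trace 52: π^k(52) = [52, 242, 254, 370, 188, 123, 16] for k=0..6.
The orbit structure of x ↦ 140x mod 391: 15 orbits of sizes [44, 44, 44, 44, 44, 44, 44, 44, 11, 11, 4, 4, 4, 4, 1].
n − c = 391 − 15 = 376; sign = (−1)^376 = +1.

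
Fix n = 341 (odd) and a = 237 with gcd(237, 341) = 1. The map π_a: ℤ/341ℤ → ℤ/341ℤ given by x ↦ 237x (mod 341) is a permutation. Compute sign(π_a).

Trace 101: π^k(101) = [101, 67, 193, 47, 227, 262, 32] for k=0..6.
Decompose π into cycles: lengths [30, 30, 30, 30, 30, 30, 30, 30, 30, 30, 15, 15, 10, 1] (14 cycles, including the fixed point 0).
sign(π) = (−1)^{n − #cycles} = (−1)^{341−14} = (−1)^327 = -1.

-1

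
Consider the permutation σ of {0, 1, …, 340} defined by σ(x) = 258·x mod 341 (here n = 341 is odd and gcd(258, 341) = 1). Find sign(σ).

+1

Trace 328: π^k(328) = [328, 56, 126, 113, 169, 295, 67] for k=0..6.
Cycle lengths of π_258 on ℤ/341ℤ: [15, 15, 15, 15, 15, 15, 15, 15, 15, 15, 15, 15, 15, 15, 15, 15, 15, 15, 15, 15, 15, 15, 5, 5, 1]; 25 cycles in total.
n − c = 341 − 25 = 316; sign = (−1)^316 = +1.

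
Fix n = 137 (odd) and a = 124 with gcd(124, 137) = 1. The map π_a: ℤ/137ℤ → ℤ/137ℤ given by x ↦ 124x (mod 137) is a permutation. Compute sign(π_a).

Start at x=1: 1 → 124 → 32 → 132 → 65 → 114 → 25 → … (one orbit).
Decompose π into cycles: lengths [136, 1] (2 cycles, including the fixed point 0).
sign(π) = (−1)^{n − #cycles} = (−1)^{137−2} = (−1)^135 = -1.

-1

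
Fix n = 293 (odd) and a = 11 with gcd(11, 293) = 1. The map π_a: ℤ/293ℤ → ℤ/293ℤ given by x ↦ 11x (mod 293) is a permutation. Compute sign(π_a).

Trace 101: π^k(101) = [101, 232, 208, 237, 263, 256, 179] for k=0..6.
Decompose π into cycles: lengths [292, 1] (2 cycles, including the fixed point 0).
Σ(ℓ_i−1) = 293−2 = 291; sign = (−1)^291 = -1.
(11|293)_J = -1 (Zolotarev's lemma cross-check).

-1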